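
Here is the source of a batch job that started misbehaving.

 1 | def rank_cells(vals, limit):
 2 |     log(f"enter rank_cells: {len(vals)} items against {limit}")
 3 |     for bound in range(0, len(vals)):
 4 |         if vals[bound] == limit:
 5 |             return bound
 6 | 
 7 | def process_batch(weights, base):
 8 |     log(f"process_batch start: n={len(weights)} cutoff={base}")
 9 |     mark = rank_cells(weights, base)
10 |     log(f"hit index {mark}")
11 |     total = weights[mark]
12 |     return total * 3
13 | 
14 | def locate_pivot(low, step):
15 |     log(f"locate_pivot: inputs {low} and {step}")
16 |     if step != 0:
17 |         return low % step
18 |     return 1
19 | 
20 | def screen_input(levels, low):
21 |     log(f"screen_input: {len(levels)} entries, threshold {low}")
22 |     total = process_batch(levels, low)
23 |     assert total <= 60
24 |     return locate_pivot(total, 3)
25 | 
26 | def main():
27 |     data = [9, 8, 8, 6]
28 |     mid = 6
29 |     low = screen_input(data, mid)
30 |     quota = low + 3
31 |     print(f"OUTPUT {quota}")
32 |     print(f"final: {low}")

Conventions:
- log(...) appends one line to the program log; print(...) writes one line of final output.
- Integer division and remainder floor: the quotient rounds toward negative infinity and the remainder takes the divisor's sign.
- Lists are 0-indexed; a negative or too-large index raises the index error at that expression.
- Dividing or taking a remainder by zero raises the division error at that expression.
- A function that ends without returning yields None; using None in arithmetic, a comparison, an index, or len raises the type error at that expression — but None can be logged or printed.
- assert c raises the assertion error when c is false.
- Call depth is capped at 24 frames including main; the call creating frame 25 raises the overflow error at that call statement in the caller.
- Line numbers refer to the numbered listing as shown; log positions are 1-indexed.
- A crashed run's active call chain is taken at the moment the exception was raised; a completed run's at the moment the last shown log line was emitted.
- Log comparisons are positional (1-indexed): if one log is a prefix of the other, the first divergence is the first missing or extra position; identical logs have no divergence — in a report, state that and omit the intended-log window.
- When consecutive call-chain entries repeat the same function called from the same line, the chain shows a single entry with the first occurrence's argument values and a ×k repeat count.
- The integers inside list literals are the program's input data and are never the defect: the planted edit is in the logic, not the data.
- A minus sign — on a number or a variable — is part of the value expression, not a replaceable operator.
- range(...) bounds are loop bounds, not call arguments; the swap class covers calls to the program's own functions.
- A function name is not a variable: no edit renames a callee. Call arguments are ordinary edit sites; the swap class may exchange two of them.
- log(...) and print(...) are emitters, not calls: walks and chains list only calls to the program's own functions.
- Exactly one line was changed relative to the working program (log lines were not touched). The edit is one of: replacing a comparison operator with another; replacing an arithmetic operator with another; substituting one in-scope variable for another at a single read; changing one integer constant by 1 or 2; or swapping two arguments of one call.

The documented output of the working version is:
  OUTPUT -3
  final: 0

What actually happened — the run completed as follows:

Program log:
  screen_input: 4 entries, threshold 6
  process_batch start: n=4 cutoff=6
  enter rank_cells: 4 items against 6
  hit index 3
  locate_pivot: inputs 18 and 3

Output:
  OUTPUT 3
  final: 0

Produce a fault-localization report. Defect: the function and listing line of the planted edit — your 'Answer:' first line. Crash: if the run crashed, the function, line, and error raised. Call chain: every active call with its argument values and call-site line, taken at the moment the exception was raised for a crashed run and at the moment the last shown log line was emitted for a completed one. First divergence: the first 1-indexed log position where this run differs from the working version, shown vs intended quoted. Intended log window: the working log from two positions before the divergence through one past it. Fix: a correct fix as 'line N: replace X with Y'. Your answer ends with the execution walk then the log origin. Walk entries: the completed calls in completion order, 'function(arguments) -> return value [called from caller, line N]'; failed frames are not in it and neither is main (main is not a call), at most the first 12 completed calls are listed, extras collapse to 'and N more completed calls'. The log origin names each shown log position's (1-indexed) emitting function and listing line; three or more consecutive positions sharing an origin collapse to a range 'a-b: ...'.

Answer: the defect is in main at line 30.
Key fact: No log line changed; the fault shows up purely in the output.
Call chain: main -> screen_input([9, 8, 8, 6], 6) (called at line 29) -> locate_pivot(18, 3) (called at line 24).
First divergence: there is none — every log position agrees.
Execution walk:
  rank_cells([9, 8, 8, 6], 6) -> 3  [called from process_batch, line 9]
  process_batch([9, 8, 8, 6], 6) -> 18  [called from screen_input, line 22]
  locate_pivot(18, 3) -> 0  [called from screen_input, line 24]
  screen_input([9, 8, 8, 6], 6) -> 0  [called from main, line 29]
Log origins:
  1: logged in screen_input at line 21
  2: logged in process_batch at line 8
  3: logged in rank_cells at line 2
  4: logged in process_batch at line 10
  5: logged in locate_pivot at line 15
A correct fix: line 30: replace `+` with `-`.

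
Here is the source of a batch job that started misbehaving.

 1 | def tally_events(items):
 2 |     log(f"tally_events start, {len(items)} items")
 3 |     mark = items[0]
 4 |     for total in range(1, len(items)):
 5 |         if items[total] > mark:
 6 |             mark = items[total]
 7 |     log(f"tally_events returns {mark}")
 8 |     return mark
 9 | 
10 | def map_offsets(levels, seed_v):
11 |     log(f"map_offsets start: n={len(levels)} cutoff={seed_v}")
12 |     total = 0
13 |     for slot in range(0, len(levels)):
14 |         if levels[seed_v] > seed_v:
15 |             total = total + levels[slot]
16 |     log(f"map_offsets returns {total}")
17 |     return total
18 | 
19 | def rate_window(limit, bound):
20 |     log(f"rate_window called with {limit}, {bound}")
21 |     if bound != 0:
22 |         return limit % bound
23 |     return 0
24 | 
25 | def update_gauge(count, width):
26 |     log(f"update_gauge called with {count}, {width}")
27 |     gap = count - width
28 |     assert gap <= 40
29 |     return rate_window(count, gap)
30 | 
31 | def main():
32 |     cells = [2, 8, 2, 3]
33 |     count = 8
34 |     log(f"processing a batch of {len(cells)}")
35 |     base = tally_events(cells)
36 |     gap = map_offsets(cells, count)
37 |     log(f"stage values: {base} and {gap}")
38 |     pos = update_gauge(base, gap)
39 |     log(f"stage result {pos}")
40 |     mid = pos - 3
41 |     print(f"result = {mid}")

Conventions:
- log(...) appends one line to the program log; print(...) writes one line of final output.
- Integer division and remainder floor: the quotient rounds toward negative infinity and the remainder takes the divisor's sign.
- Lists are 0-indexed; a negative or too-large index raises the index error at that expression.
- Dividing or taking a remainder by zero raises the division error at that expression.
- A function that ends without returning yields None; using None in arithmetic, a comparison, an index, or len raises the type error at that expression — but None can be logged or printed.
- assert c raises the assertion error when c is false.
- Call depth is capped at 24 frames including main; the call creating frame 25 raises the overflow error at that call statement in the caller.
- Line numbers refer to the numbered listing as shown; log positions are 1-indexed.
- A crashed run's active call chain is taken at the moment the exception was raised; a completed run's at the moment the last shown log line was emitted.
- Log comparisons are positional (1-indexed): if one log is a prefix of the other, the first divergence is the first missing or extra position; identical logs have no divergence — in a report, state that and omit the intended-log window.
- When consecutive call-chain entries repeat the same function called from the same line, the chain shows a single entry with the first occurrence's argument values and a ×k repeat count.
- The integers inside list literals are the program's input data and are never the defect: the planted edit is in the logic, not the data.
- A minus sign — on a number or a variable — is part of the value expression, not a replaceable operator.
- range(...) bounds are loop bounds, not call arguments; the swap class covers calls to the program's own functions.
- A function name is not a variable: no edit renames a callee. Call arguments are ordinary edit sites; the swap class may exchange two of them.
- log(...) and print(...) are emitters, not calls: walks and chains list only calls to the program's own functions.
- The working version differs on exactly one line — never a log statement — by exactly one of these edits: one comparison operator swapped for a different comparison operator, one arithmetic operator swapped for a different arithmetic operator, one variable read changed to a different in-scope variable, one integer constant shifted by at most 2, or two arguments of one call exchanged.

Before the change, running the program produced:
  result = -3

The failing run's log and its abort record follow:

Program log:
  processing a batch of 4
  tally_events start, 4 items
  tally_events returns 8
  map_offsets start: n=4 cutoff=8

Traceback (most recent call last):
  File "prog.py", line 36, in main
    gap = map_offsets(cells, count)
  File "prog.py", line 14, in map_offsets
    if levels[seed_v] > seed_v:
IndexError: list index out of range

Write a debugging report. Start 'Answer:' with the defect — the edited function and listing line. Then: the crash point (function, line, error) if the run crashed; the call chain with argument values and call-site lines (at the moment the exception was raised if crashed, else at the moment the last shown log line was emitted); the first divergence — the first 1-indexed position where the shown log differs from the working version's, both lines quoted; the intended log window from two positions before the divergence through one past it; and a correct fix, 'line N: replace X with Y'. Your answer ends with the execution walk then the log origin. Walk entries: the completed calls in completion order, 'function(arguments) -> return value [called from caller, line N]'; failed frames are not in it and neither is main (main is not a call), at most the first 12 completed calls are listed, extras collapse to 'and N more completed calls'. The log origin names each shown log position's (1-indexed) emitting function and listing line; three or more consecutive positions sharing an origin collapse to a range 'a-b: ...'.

Answer: the defect is in map_offsets at line 14.
Key fact: Only 4 log lines were emitted before the run died; the intended continuation was 'map_offsets returns 0'.
Crash: map_offsets, line 14, IndexError.
Call chain: main -> map_offsets([2, 8, 2, 3], 8) (called at line 36).
First divergence: position 5 — the faulty run's log ends after 4 lines; the working version continues with 'map_offsets returns 0'.
Intended log window:
  3: tally_events returns 8
  4: map_offsets start: n=4 cutoff=8
  5: map_offsets returns 0
  6: stage values: 8 and 0
Execution walk:
  tally_events([2, 8, 2, 3]) -> 8  [called from main, line 35]
Log line origins:
  1: from main, line 34
  2: from tally_events, line 2
  3: from tally_events, line 7
  4: from map_offsets, line 11
A correct fix: line 14: replace `levels[seed_v]` with `levels[slot]`.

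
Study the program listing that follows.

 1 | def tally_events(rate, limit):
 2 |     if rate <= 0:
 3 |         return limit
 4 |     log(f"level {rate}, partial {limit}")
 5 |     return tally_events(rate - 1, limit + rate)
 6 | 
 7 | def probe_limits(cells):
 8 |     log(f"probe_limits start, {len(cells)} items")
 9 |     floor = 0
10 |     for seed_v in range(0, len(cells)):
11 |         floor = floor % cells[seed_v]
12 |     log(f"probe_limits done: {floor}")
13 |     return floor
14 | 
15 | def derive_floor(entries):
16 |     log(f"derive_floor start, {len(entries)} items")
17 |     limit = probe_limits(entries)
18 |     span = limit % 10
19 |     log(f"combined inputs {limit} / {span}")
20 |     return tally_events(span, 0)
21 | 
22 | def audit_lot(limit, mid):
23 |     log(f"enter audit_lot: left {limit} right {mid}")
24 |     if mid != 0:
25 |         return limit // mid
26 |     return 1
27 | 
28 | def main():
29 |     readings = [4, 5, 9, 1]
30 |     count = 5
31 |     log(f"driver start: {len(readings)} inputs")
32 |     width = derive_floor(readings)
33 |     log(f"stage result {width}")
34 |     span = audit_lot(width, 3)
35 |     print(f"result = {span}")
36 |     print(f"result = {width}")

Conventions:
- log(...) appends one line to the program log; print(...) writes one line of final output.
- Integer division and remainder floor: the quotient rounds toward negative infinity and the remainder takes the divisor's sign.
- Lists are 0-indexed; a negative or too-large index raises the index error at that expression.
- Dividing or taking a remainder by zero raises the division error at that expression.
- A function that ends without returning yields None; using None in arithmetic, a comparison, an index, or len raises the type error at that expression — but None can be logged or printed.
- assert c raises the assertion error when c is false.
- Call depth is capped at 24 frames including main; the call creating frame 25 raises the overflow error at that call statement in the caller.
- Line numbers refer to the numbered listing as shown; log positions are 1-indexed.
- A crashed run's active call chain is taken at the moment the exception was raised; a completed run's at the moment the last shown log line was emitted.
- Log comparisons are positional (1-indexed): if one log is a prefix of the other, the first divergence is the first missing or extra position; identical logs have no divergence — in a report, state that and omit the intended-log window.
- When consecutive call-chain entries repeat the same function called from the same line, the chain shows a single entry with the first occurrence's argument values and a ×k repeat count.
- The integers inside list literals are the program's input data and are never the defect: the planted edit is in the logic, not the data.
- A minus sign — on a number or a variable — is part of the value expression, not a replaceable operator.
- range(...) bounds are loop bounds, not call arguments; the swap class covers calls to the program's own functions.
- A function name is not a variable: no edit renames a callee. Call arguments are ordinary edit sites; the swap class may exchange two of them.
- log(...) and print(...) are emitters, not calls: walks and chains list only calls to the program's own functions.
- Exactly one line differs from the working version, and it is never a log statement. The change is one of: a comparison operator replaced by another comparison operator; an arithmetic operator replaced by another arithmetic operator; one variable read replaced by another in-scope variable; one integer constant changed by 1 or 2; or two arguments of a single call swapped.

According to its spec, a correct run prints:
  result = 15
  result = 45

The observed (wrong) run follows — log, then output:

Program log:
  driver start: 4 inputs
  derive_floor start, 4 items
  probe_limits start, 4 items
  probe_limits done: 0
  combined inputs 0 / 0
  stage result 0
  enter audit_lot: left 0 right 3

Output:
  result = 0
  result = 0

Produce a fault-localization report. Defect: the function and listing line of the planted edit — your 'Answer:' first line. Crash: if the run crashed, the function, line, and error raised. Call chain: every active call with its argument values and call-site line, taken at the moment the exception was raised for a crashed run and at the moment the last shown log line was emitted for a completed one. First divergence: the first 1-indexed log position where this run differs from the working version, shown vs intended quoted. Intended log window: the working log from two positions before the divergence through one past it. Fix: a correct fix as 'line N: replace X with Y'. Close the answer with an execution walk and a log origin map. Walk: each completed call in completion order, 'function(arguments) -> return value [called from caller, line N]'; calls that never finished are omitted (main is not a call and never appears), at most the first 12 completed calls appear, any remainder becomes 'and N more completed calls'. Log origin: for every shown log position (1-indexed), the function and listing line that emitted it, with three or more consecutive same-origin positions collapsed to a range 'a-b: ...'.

Answer: the defect is in probe_limits at line 11.
The tell: Everything matches until log position 4, which reads 'probe_limits done: 0' in place of 'probe_limits done: 19'.
Call chain: main -> audit_lot(0, 3) (called at line 34).
First divergence: position 4; shown 'probe_limits done: 0' vs intended 'probe_limits done: 19'.
Intended log window:
  2: derive_floor start, 4 items
  3: probe_limits start, 4 items
  4: probe_limits done: 19
  5: combined inputs 19 / 9
Execution walk:
  probe_limits([4, 5, 9, 1]) -> 0  [called from derive_floor, line 17]
  tally_events(0, 0) -> 0  [called from derive_floor, line 20]
  derive_floor([4, 5, 9, 1]) -> 0  [called from main, line 32]
  audit_lot(0, 3) -> 0  [called from main, line 34]
Origin of each log line:
  1: emitted by main (line 31)
  2: emitted by derive_floor (line 16)
  3: emitted by probe_limits (line 8)
  4: emitted by probe_limits (line 12)
  5: emitted by derive_floor (line 19)
  6: emitted by main (line 33)
  7: emitted by audit_lot (line 23)
A correct fix: line 11: replace `%` with `+`.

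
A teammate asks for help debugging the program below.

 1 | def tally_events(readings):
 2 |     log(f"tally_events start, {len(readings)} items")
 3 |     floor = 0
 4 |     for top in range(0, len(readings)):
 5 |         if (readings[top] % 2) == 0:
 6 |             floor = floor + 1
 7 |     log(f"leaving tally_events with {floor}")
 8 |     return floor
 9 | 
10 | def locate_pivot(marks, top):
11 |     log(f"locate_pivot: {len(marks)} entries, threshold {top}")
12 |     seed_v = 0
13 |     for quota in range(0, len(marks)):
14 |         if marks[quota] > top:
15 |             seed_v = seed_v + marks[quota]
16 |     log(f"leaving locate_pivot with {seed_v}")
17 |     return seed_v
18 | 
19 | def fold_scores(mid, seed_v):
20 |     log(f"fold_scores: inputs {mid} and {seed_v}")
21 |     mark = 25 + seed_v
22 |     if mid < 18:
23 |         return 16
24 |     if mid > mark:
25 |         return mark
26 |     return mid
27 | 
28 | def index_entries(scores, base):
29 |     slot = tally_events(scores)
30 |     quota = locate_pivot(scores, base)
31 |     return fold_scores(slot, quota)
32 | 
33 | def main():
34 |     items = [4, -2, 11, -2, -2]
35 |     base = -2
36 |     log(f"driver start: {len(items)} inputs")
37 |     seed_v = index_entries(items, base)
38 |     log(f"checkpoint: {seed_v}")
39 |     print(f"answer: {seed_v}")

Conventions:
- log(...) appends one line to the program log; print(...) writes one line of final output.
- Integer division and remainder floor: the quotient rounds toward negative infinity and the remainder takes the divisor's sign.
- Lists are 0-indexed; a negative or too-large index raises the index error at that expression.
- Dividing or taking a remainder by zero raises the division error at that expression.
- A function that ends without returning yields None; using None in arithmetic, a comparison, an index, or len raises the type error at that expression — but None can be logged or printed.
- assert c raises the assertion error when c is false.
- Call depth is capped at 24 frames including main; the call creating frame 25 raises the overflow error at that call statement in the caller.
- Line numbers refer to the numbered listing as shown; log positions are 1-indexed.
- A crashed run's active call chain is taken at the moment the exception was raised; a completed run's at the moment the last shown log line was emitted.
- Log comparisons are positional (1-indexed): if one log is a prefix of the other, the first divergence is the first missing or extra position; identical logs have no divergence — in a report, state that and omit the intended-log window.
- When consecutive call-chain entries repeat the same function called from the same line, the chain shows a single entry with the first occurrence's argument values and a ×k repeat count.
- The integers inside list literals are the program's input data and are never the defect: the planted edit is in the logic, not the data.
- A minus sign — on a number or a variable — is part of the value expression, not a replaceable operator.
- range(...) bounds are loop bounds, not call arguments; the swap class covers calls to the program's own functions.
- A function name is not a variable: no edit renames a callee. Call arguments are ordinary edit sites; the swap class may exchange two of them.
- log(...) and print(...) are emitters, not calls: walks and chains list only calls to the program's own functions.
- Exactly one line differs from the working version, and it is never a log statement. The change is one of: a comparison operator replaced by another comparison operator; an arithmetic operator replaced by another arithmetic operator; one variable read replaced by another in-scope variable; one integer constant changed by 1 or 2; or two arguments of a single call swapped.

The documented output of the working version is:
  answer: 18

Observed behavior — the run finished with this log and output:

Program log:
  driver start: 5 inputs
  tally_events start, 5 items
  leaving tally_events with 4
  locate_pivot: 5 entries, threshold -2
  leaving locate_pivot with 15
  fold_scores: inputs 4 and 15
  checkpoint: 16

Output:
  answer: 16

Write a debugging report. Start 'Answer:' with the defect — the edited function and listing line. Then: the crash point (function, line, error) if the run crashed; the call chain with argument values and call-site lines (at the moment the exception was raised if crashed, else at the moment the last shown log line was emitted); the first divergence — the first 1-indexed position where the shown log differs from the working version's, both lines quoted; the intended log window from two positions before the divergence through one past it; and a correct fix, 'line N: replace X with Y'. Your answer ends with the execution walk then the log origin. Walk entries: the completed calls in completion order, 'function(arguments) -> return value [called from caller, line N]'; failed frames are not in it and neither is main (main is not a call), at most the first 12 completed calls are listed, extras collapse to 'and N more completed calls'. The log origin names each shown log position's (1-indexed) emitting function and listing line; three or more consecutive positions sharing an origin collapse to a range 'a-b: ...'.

Answer: the defect is in fold_scores at line 23.
Key fact: Log line 7 is where behavior first shows: 'checkpoint: 16' appears instead of 'checkpoint: 18'.
Call chain: main.
First divergence: at position 7 the run shows 'checkpoint: 16' where the working version logs 'checkpoint: 18'.
Intended log window:
  5: leaving locate_pivot with 15
  6: fold_scores: inputs 4 and 15
  7: checkpoint: 18
Execution walk:
  tally_events([4, -2, 11, -2, -2]) -> 4  [called from index_entries, line 29]
  locate_pivot([4, -2, 11, -2, -2], -2) -> 15  [called from index_entries, line 30]
  fold_scores(4, 15) -> 16  [called from index_entries, line 31]
  index_entries([4, -2, 11, -2, -2], -2) -> 16  [called from main, line 37]
Log origin:
  1: logged in main at line 36
  2: logged in tally_events at line 2
  3: logged in tally_events at line 7
  4: logged in locate_pivot at line 11
  5: logged in locate_pivot at line 16
  6: logged in fold_scores at line 20
  7: logged in main at line 38
A correct fix: line 23: replace `16` with `18`.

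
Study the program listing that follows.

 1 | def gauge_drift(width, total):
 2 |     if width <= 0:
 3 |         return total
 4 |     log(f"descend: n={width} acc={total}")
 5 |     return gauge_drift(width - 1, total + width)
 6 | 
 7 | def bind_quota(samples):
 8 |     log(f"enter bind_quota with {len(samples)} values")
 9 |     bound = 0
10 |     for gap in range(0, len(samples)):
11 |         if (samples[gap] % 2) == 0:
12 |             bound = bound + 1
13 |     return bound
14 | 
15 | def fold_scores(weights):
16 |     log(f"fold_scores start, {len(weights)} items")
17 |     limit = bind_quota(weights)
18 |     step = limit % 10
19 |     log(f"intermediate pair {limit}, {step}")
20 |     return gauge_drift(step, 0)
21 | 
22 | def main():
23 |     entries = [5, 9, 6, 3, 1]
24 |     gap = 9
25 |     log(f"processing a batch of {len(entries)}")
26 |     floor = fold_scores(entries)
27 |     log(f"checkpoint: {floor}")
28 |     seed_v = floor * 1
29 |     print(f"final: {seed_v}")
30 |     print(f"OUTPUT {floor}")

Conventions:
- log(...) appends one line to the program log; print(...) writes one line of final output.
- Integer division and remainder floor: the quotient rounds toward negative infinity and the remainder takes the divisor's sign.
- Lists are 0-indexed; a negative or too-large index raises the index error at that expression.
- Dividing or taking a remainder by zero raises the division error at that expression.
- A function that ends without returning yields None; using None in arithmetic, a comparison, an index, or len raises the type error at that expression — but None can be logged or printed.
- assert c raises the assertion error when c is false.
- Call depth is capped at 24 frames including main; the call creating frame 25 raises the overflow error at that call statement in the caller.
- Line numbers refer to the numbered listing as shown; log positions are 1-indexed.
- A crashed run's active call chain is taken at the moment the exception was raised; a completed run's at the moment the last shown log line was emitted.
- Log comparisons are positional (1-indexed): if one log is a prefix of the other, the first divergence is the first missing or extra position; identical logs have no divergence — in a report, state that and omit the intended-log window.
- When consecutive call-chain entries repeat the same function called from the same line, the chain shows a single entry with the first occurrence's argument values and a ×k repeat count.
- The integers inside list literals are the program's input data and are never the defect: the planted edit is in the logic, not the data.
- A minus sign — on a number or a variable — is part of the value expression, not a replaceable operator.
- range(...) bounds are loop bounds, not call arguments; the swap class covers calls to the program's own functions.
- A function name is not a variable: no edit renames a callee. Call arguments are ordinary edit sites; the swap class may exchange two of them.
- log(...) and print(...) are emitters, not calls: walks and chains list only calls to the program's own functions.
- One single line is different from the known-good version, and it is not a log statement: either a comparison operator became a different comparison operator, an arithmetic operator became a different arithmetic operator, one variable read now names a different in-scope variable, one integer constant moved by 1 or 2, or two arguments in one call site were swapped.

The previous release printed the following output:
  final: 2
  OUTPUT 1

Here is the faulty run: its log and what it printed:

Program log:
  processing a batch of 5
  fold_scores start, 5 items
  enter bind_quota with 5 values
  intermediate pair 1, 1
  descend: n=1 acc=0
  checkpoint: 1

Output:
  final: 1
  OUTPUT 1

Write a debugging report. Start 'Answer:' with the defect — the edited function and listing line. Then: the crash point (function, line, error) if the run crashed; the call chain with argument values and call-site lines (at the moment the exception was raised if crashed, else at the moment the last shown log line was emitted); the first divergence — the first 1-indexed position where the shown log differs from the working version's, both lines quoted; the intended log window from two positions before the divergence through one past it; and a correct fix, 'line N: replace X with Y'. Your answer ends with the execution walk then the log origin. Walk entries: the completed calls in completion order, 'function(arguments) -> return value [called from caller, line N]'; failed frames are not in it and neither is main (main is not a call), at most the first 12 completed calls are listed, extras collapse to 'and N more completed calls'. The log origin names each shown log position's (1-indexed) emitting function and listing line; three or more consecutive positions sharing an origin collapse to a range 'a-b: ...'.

Answer: the defect is in main at line 28.
The tell: Log streams are identical — the defect surfaces only in the printed output.
Call chain: main.
First divergence: none — the logs agree in full.
Execution walk:
  bind_quota([5, 9, 6, 3, 1]) -> 1  [called from fold_scores, line 17]
  gauge_drift(0, 1) -> 1  [called from gauge_drift, line 5]
  gauge_drift(1, 0) -> 1  [called from fold_scores, line 20]
  fold_scores([5, 9, 6, 3, 1]) -> 1  [called from main, line 26]
Log line origins:
  1: logged in main at line 25
  2: logged in fold_scores at line 16
  3: logged in bind_quota at line 8
  4: logged in fold_scores at line 19
  5: logged in gauge_drift at line 4
  6: logged in main at line 27
A correct fix: line 28: replace `*` with `+`.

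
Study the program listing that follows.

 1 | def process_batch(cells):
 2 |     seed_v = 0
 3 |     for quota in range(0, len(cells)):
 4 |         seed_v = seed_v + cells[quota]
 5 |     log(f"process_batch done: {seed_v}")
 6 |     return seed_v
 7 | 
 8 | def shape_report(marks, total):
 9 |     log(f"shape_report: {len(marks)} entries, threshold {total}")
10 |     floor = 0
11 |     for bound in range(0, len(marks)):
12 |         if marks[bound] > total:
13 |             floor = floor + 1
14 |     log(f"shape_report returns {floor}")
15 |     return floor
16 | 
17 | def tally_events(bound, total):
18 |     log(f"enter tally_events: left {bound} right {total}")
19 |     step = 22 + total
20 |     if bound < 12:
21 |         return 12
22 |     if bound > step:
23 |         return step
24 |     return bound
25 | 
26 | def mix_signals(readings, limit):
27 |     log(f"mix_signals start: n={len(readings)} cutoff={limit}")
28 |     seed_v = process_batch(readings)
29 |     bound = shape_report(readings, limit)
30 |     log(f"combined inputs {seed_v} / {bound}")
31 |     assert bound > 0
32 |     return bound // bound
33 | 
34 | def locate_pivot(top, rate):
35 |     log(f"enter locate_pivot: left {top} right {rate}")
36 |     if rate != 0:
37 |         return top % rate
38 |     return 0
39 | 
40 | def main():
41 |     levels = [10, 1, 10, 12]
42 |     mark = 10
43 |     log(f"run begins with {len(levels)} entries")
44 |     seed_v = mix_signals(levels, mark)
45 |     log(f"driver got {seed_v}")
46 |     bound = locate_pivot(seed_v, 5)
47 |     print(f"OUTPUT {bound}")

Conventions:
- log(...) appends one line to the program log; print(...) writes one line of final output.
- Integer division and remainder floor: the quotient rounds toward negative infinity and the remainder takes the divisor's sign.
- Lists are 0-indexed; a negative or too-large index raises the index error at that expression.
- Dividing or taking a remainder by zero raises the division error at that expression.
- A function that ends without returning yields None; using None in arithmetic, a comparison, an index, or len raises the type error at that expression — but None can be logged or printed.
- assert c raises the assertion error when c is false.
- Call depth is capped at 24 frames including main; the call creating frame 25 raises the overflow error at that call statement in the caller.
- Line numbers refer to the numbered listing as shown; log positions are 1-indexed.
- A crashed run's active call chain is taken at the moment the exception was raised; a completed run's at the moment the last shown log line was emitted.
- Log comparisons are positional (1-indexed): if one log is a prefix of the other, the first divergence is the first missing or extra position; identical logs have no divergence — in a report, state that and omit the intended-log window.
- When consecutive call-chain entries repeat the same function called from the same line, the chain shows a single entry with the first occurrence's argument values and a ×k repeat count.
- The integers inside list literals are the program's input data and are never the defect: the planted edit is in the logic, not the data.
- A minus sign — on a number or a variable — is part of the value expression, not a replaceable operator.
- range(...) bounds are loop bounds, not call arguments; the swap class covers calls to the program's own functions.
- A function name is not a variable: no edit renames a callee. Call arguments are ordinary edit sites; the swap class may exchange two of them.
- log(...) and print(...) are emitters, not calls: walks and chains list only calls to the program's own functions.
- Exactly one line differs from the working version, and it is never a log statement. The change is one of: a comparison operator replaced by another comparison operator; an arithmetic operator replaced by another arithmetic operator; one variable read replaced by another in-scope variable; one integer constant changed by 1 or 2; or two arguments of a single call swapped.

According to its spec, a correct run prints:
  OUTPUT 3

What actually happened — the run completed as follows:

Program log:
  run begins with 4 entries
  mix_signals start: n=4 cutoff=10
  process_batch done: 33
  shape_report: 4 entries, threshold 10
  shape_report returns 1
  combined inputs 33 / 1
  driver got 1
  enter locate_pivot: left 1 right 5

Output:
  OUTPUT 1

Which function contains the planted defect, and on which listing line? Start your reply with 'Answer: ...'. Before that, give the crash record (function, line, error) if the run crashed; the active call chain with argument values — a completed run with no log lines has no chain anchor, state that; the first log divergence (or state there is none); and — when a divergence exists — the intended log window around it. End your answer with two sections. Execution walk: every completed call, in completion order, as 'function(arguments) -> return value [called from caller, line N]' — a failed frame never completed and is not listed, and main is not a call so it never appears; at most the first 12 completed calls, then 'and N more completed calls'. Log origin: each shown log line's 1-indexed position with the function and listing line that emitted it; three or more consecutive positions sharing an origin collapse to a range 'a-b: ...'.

Answer: the defect is in mix_signals at line 32.
The tell: The log first diverges at position 7: the faulty run prints 'driver got 1' where the working version prints 'driver got 33'.
Call chain: main -> locate_pivot(1, 5) (called at line 46).
First divergence: position 7 — shown 'driver got 1', intended 'driver got 33'.
Intended log window:
  5: shape_report returns 1
  6: combined inputs 33 / 1
  7: driver got 33
  8: enter locate_pivot: left 33 right 5
Execution walk:
  process_batch([10, 1, 10, 12]) -> 33  [called from mix_signals, line 28]
  shape_report([10, 1, 10, 12], 10) -> 1  [called from mix_signals, line 29]
  mix_signals([10, 1, 10, 12], 10) -> 1  [called from main, line 44]
  locate_pivot(1, 5) -> 1  [called from main, line 46]
Origin of each log line:
  1: logged in main at line 43
  2: logged in mix_signals at line 27
  3: logged in process_batch at line 5
  4: logged in shape_report at line 9
  5: logged in shape_report at line 14
  6: logged in mix_signals at line 30
  7: logged in main at line 45
  8: logged in locate_pivot at line 35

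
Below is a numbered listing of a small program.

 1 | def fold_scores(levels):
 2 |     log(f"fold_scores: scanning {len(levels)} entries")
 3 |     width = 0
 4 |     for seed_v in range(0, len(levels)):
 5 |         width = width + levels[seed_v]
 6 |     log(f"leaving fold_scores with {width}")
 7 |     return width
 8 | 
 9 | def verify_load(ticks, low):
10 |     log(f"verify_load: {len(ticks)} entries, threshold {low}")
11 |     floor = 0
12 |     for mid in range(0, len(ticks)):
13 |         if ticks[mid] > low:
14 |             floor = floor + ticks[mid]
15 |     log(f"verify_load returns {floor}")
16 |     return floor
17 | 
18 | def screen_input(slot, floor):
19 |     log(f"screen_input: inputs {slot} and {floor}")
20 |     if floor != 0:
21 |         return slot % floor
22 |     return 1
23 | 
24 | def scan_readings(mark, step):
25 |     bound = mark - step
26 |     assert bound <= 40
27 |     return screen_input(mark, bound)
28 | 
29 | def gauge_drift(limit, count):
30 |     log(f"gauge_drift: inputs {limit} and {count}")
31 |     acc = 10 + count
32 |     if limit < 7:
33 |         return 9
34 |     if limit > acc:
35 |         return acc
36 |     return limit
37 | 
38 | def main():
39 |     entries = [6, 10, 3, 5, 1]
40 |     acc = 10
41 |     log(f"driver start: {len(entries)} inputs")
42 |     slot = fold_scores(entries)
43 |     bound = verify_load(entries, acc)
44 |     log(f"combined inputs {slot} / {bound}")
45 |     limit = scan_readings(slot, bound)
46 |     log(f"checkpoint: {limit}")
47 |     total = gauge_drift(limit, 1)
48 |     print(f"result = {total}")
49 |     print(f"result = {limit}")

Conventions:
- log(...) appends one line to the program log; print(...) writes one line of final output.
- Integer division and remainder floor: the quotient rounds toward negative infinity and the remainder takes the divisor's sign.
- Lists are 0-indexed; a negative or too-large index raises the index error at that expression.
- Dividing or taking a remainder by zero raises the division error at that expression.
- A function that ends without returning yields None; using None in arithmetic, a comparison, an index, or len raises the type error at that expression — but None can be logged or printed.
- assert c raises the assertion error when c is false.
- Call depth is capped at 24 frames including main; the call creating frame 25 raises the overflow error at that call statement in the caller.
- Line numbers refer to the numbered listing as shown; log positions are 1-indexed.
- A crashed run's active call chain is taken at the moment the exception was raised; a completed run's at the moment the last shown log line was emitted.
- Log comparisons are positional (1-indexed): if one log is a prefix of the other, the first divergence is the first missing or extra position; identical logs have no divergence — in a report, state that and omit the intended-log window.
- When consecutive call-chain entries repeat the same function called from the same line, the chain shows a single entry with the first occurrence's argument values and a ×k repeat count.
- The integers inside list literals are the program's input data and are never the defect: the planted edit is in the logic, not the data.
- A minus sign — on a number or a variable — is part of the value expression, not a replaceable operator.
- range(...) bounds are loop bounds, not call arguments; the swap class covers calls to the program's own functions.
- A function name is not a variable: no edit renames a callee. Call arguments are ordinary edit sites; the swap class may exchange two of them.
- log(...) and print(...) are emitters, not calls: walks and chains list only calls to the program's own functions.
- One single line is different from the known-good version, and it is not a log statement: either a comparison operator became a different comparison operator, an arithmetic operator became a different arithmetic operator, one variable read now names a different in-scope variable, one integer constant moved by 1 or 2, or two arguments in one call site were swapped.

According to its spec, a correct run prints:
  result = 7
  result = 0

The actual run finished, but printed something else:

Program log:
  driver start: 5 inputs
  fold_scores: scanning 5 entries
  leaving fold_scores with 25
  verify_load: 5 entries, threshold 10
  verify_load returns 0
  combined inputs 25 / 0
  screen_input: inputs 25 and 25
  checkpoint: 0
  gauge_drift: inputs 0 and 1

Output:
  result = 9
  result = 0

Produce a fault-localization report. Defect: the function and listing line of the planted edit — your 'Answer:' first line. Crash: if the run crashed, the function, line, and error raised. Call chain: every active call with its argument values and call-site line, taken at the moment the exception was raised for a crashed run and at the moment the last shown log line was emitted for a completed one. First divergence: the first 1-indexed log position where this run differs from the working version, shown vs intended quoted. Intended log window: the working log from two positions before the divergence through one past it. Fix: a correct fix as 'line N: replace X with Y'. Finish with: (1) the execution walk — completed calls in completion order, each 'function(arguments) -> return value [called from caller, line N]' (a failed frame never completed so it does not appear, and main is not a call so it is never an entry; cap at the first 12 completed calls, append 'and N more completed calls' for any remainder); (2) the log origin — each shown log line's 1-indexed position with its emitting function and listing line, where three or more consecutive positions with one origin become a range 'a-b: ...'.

Answer: the defect is in gauge_drift at line 33.
The tell: No log line changed; the fault shows up purely in the output.
Call chain: main -> gauge_drift(0, 1) (called at line 47).
First divergence: none; the two logs match at every position.
Execution walk:
  fold_scores([6, 10, 3, 5, 1]) -> 25  [called from main, line 42]
  verify_load([6, 10, 3, 5, 1], 10) -> 0  [called from main, line 43]
  screen_input(25, 25) -> 0  [called from scan_readings, line 27]
  scan_readings(25, 0) -> 0  [called from main, line 45]
  gauge_drift(0, 1) -> 9  [called from main, line 47]
Log origins:
  1: emitted by main (line 41)
  2: emitted by fold_scores (line 2)
  3: emitted by fold_scores (line 6)
  4: emitted by verify_load (line 10)
  5: emitted by verify_load (line 15)
  6: emitted by main (line 44)
  7: emitted by screen_input (line 19)
  8: emitted by main (line 46)
  9: emitted by gauge_drift (line 30)
A correct fix: line 33: replace `9` with `7`.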